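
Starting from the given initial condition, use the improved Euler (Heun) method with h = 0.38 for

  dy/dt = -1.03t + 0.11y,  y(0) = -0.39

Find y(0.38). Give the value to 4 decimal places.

Heun: k1 = f(t_n, y_n); k2 = f(t_n + h, y_n + h·k1); y_{n+1} = y_n + (h/2)·(k1 + k2).
t=0.000000, y=-0.390000:
  k1 = f(0.000000, -0.390000) = -0.042900
  k2 = f(0.380000, -0.406302) = -0.436093
  y ← -0.390000 + (0.38/2)·(-0.042900 + (-0.436093)) = -0.481009
y(0.38) ≈ -0.4810

-0.4810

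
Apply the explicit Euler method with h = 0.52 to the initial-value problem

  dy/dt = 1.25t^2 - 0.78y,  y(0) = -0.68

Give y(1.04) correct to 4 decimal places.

-0.0645

Euler: y_{n+1} = y_n + h·f(t_n, y_n).
t=0.000000, y=-0.680000: f=0.530400 → y ← -0.680000 + 0.52·0.530400 = -0.404192
t=0.520000, y=-0.404192: f=0.653270 → y ← -0.404192 + 0.52·0.653270 = -0.064492
y(1.04) ≈ -0.0645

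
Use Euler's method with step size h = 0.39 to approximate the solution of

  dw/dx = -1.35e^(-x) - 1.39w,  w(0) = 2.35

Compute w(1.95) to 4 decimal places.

-0.2461

Euler: w_{n+1} = w_n + h·f(x_n, w_n).
x=0.000000, w=2.350000: f=-4.616500 → w ← 2.350000 + 0.39·(-4.616500) = 0.549565
x=0.390000, w=0.549565: f=-1.677922 → w ← 0.549565 + 0.39·(-1.677922) = -0.104825
x=0.780000, w=-0.104825: f=-0.473142 → w ← -0.104825 + 0.39·(-0.473142) = -0.289350
x=1.170000, w=-0.289350: f=-0.016799 → w ← -0.289350 + 0.39·(-0.016799) = -0.295902
x=1.560000, w=-0.295902: f=0.127619 → w ← -0.295902 + 0.39·0.127619 = -0.246130
w(1.95) ≈ -0.2461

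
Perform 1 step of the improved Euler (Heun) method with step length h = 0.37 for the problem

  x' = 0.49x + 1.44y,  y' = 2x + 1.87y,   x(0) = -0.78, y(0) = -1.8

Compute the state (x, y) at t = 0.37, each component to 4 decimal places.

Heun on (x,y): k1 = f(t_n, state_n); k2 = f(t_n + h, state_n + h·k1); state_{n+1} = state_n + (h/2)·(k1 + k2).
0.000000: (-0.780000, -1.800000)
  k1 = (-2.974200, -4.926000)
  predictor → (-1.880454, -3.622620)
  k2 = (-6.137995, -10.535207)
  → (-2.465756, -4.660323)
(x(0.37), y(0.37)) ≈ (-2.4658, -4.6603)

-2.4658, -4.6603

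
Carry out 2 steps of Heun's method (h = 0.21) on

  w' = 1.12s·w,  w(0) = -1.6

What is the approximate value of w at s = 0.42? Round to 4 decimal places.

Heun: k1 = f(s_n, w_n); k2 = f(s_n + h, w_n + h·k1); w_{n+1} = w_n + (h/2)·(k1 + k2).
s=0.000000, w=-1.600000:
  k1 = f(0.000000, -1.600000) = 0.000000
  k2 = f(0.210000, -1.600000) = -0.376320
  w ← -1.600000 + (0.21/2)·(0.000000 + (-0.376320)) = -1.639514
s=0.210000, w=-1.639514:
  k1 = f(0.210000, -1.639514) = -0.385614
  k2 = f(0.420000, -1.720492) = -0.809320
  w ← -1.639514 + (0.21/2)·(-0.385614 + (-0.809320)) = -1.764982
w(0.42) ≈ -1.7650

-1.7650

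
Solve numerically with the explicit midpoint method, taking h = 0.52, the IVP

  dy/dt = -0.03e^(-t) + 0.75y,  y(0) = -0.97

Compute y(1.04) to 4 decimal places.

Midpoint: k1 = f(t_n, y_n); k2 = f(t_n + h/2, y_n + (h/2)·k1); y_{n+1} = y_n + h·k2.
t=0.000000, y=-0.970000:
  k1 = f(0.000000, -0.970000) = -0.757500
  k2 = f(0.260000, -1.166950) = -0.898344
  y ← -0.970000 + 0.52·(-0.898344) = -1.437139
t=0.520000, y=-1.437139:
  k1 = f(0.520000, -1.437139) = -1.095690
  k2 = f(0.780000, -1.722018) = -1.305266
  y ← -1.437139 + 0.52·(-1.305266) = -2.115877
y(1.04) ≈ -2.1159

-2.1159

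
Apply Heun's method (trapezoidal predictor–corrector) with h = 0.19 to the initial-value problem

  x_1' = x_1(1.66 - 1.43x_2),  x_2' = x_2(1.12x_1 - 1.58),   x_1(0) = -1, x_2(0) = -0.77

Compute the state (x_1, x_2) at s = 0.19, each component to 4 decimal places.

-1.5804, -0.4554

Heun on (x_1,x_2): k1 = f(s_n, state_n); k2 = f(s_n + h, state_n + h·k1); state_{n+1} = state_n + (h/2)·(k1 + k2).
0.000000: (-1.000000, -0.770000)
  k1 = (-2.761100, 2.079000)
  predictor → (-1.524609, -0.374990)
  k2 = (-3.348401, 1.232803)
  → (-1.580403, -0.455379)
(x_1(0.19), x_2(0.19)) ≈ (-1.5804, -0.4554)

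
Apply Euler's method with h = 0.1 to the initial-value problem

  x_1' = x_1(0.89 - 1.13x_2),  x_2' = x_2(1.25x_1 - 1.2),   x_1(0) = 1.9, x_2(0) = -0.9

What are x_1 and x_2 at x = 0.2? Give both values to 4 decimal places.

Euler on (x_1,x_2): x_1_{n+1} = x_1_n + h·x_1', x_2_{n+1} = x_2_n + h·x_2'.
0.000000: (1.900000, -0.900000); f=(3.623300, -1.057500) → (2.262330, -1.005750)
0.100000: (2.262330, -1.005750); f=(4.584606, -1.637273) → (2.720791, -1.169477)
(x_1(0.2), x_2(0.2)) ≈ (2.7208, -1.1695)

2.7208, -1.1695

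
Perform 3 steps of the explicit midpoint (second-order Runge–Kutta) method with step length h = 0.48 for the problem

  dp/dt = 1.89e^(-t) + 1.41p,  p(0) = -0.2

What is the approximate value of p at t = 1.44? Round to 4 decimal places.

3.9170

Midpoint: k1 = f(t_n, p_n); k2 = f(t_n + h/2, p_n + (h/2)·k1); p_{n+1} = p_n + h·k2.
t=0.000000, p=-0.200000:
  k1 = f(0.000000, -0.200000) = 1.608000
  k2 = f(0.240000, 0.185920) = 1.748874
  p ← -0.200000 + 0.48·1.748874 = 0.639459
t=0.480000, p=0.639459:
  k1 = f(0.480000, 0.639459) = 2.071138
  k2 = f(0.720000, 1.136533) = 2.522473
  p ← 0.639459 + 0.48·2.522473 = 1.850246
t=0.960000, p=1.850246:
  k1 = f(0.960000, 1.850246) = 3.332515
  k2 = f(1.200000, 2.650050) = 4.305828
  p ← 1.850246 + 0.48·4.305828 = 3.917044
p(1.44) ≈ 3.9170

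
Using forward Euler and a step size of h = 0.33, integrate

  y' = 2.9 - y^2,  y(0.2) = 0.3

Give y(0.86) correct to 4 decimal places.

1.6872

Euler: y_{n+1} = y_n + h·f(x_n, y_n).
x=0.200000, y=0.300000: f=2.810000 → y ← 0.300000 + 0.33·2.810000 = 1.227300
x=0.530000, y=1.227300: f=1.393735 → y ← 1.227300 + 0.33·1.393735 = 1.687232
y(0.86) ≈ 1.6872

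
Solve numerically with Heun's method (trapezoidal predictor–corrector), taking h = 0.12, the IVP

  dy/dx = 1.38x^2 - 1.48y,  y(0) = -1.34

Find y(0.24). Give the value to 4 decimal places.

Heun: k1 = f(x_n, y_n); k2 = f(x_n + h, y_n + h·k1); y_{n+1} = y_n + (h/2)·(k1 + k2).
x=0.000000, y=-1.340000:
  k1 = f(0.000000, -1.340000) = 1.983200
  k2 = f(0.120000, -1.102016) = 1.650856
  y ← -1.340000 + (0.12/2)·(1.983200 + 1.650856) = -1.121957
x=0.120000, y=-1.121957:
  k1 = f(0.120000, -1.121957) = 1.680368
  k2 = f(0.240000, -0.920313) = 1.441551
  y ← -1.121957 + (0.12/2)·(1.680368 + 1.441551) = -0.934642
y(0.24) ≈ -0.9346

-0.9346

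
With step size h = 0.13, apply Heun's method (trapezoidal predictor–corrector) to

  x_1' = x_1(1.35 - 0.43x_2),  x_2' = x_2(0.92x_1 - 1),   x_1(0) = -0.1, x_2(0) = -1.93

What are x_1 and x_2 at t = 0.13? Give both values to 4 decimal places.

-0.1314, -1.6727

Heun on (x_1,x_2): k1 = f(t_n, state_n); k2 = f(t_n + h, state_n + h·k1); state_{n+1} = state_n + (h/2)·(k1 + k2).
0.000000: (-0.100000, -1.930000)
  k1 = (-0.217990, 2.107560)
  predictor → (-0.128339, -1.656017)
  k2 = (-0.264646, 1.851546)
  → (-0.131371, -1.672658)
(x_1(0.13), x_2(0.13)) ≈ (-0.1314, -1.6727)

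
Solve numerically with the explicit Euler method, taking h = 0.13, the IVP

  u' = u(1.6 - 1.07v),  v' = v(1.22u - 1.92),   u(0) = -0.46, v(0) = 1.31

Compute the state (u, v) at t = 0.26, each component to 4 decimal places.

Euler on (u,v): u_{n+1} = u_n + h·u', v_{n+1} = v_n + h·v'.
0.000000: (-0.460000, 1.310000); f=(-0.091218, -3.250372) → (-0.471858, 0.887452)
0.130000: (-0.471858, 0.887452); f=(-0.306909, -2.214784) → (-0.511757, 0.599530)
(u(0.26), v(0.26)) ≈ (-0.5118, 0.5995)

-0.5118, 0.5995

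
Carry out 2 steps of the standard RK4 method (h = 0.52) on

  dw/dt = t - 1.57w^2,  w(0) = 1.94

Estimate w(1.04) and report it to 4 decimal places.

0.5849

RK4: k1 = f(t_n, w_n); k2 = f(t_n + h/2, w_n + (h/2)·k1); k3 = f(t_n + h/2, w_n + (h/2)·k2); k4 = f(t_n + h, w_n + h·k3); w_{n+1} = w_n + (h/6)·(k1 + 2k2 + 2k3 + k4).
t=0.000000, w=1.940000:
  k1 = f(0.000000, 1.940000) = -5.908852
  k2 = f(0.260000, 0.403698) = 0.004133
  k3 = f(0.260000, 1.941075) = -5.655400
  k4 = f(0.520000, -1.000808) = -1.052538
  w ← 1.940000 + (0.52/6)·(k1 + 2k2 + 2k3 + k4) = 0.357127
t=0.520000, w=0.357127:
  k1 = f(0.520000, 0.357127) = 0.319763
  k2 = f(0.780000, 0.440265) = 0.475682
  k3 = f(0.780000, 0.480804) = 0.417059
  k4 = f(1.040000, 0.573997) = 0.522727
  w ← 0.357127 + (0.52/6)·(k1 + 2k2 + 2k3 + k4) = 0.584884
w(1.04) ≈ 0.5849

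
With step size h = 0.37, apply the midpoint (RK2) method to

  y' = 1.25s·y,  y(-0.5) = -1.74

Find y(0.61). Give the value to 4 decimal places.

Midpoint: k1 = f(s_n, y_n); k2 = f(s_n + h/2, y_n + (h/2)·k1); y_{n+1} = y_n + h·k2.
s=-0.500000, y=-1.740000:
  k1 = f(-0.500000, -1.740000) = 1.087500
  k2 = f(-0.315000, -1.538812) = 0.605907
  y ← -1.740000 + 0.37·0.605907 = -1.515814
s=-0.130000, y=-1.515814:
  k1 = f(-0.130000, -1.515814) = 0.246320
  k2 = f(0.055000, -1.470245) = -0.101079
  y ← -1.515814 + 0.37·(-0.101079) = -1.553214
s=0.240000, y=-1.553214:
  k1 = f(0.240000, -1.553214) = -0.465964
  k2 = f(0.425000, -1.639417) = -0.870940
  y ← -1.553214 + 0.37·(-0.870940) = -1.875462
y(0.61) ≈ -1.8755

-1.8755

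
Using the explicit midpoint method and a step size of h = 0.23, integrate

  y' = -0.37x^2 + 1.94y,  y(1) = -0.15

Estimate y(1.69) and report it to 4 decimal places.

-1.3861

Midpoint: k1 = f(x_n, y_n); k2 = f(x_n + h/2, y_n + (h/2)·k1); y_{n+1} = y_n + h·k2.
x=1.000000, y=-0.150000:
  k1 = f(1.000000, -0.150000) = -0.661000
  k2 = f(1.115000, -0.226015) = -0.898462
  y ← -0.150000 + 0.23·(-0.898462) = -0.356646
x=1.230000, y=-0.356646:
  k1 = f(1.230000, -0.356646) = -1.251667
  k2 = f(1.345000, -0.500588) = -1.640480
  y ← -0.356646 + 0.23·(-1.640480) = -0.733957
x=1.460000, y=-0.733957:
  k1 = f(1.460000, -0.733957) = -2.212568
  k2 = f(1.575000, -0.988402) = -2.835331
  y ← -0.733957 + 0.23·(-2.835331) = -1.386083
y(1.69) ≈ -1.3861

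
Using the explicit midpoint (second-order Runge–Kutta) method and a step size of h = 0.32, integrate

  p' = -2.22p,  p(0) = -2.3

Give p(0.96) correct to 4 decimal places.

Midpoint: k1 = f(s_n, p_n); k2 = f(s_n + h/2, p_n + (h/2)·k1); p_{n+1} = p_n + h·k2.
s=0.000000, p=-2.300000:
  k1 = f(0.000000, -2.300000) = 5.106000
  k2 = f(0.160000, -1.483040) = 3.292349
  p ← -2.300000 + 0.32·3.292349 = -1.246448
s=0.320000, p=-1.246448:
  k1 = f(0.320000, -1.246448) = 2.767115
  k2 = f(0.480000, -0.803710) = 1.784236
  p ← -1.246448 + 0.32·1.784236 = -0.675493
s=0.640000, p=-0.675493:
  k1 = f(0.640000, -0.675493) = 1.499594
  k2 = f(0.800000, -0.435558) = 0.966938
  p ← -0.675493 + 0.32·0.966938 = -0.366073
p(0.96) ≈ -0.3661

-0.3661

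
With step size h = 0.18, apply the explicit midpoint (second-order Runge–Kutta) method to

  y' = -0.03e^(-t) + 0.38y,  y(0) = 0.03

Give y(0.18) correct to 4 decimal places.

0.0270

Midpoint: k1 = f(t_n, y_n); k2 = f(t_n + h/2, y_n + (h/2)·k1); y_{n+1} = y_n + h·k2.
t=0.000000, y=0.030000:
  k1 = f(0.000000, 0.030000) = -0.018600
  k2 = f(0.090000, 0.028326) = -0.016654
  y ← 0.030000 + 0.18·(-0.016654) = 0.027002
y(0.18) ≈ 0.0270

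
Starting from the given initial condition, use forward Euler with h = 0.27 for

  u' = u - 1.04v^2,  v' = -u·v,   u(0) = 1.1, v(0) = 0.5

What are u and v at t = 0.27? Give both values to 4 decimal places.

Euler on (u,v): u_{n+1} = u_n + h·u', v_{n+1} = v_n + h·v'.
0.000000: (1.100000, 0.500000); f=(0.840000, -0.550000) → (1.326800, 0.351500)
(u(0.27), v(0.27)) ≈ (1.3268, 0.3515)

1.3268, 0.3515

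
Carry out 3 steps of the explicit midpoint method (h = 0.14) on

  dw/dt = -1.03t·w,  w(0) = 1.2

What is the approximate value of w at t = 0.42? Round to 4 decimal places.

Midpoint: k1 = f(t_n, w_n); k2 = f(t_n + h/2, w_n + (h/2)·k1); w_{n+1} = w_n + h·k2.
t=0.000000, w=1.200000:
  k1 = f(0.000000, 1.200000) = 0.000000
  k2 = f(0.070000, 1.200000) = -0.086520
  w ← 1.200000 + 0.14·(-0.086520) = 1.187887
t=0.140000, w=1.187887:
  k1 = f(0.140000, 1.187887) = -0.171293
  k2 = f(0.210000, 1.175897) = -0.254346
  w ← 1.187887 + 0.14·(-0.254346) = 1.152279
t=0.280000, w=1.152279:
  k1 = f(0.280000, 1.152279) = -0.332317
  k2 = f(0.350000, 1.129016) = -0.407010
  w ← 1.152279 + 0.14·(-0.407010) = 1.095297
w(0.42) ≈ 1.0953

1.0953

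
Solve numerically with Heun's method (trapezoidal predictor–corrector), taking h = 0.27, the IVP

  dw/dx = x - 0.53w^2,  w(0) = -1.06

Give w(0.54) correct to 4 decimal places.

Heun: k1 = f(x_n, w_n); k2 = f(x_n + h, w_n + h·k1); w_{n+1} = w_n + (h/2)·(k1 + k2).
x=0.000000, w=-1.060000:
  k1 = f(0.000000, -1.060000) = -0.595508
  k2 = f(0.270000, -1.220787) = -0.519870
  w ← -1.060000 + (0.27/2)·(-0.595508 + (-0.519870)) = -1.210576
x=0.270000, w=-1.210576:
  k1 = f(0.270000, -1.210576) = -0.506712
  k2 = f(0.540000, -1.347388) = -0.422191
  w ← -1.210576 + (0.27/2)·(-0.506712 + (-0.422191)) = -1.335978
w(0.54) ≈ -1.3360

-1.3360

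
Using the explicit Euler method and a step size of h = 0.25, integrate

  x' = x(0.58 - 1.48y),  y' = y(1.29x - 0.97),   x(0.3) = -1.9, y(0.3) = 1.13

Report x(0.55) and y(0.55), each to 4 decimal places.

-1.3811, 0.1636

Euler on (x,y): x_{n+1} = x_n + h·x', y_{n+1} = y_n + h·y'.
0.300000: (-1.900000, 1.130000); f=(2.075560, -3.865730) → (-1.381110, 0.163567)
(x(0.55), y(0.55)) ≈ (-1.3811, 0.1636)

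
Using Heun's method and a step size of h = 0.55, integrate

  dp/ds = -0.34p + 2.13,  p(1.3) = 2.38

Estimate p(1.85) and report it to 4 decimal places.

3.0385

Heun: k1 = f(s_n, p_n); k2 = f(s_n + h, p_n + h·k1); p_{n+1} = p_n + (h/2)·(k1 + k2).
s=1.300000, p=2.380000:
  k1 = f(1.300000, 2.380000) = 1.320800
  k2 = f(1.850000, 3.106440) = 1.073810
  p ← 2.380000 + (0.55/2)·(1.320800 + 1.073810) = 3.038518
p(1.85) ≈ 3.0385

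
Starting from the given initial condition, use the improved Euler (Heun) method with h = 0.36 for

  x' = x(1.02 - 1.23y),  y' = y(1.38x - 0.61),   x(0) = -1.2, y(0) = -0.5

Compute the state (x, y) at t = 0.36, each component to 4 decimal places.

Heun on (x,y): k1 = f(t_n, state_n); k2 = f(t_n + h, state_n + h·k1); state_{n+1} = state_n + (h/2)·(k1 + k2).
0.000000: (-1.200000, -0.500000)
  k1 = (-1.962000, 1.133000)
  predictor → (-1.906320, -0.092120)
  k2 = (-2.160447, 0.298535)
  → (-1.942040, -0.242324)
(x(0.36), y(0.36)) ≈ (-1.9420, -0.2423)

-1.9420, -0.2423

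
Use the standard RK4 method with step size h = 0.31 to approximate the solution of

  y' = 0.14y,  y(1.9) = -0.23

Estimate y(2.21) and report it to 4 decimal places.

-0.2402

RK4: k1 = f(s_n, y_n); k2 = f(s_n + h/2, y_n + (h/2)·k1); k3 = f(s_n + h/2, y_n + (h/2)·k2); k4 = f(s_n + h, y_n + h·k3); y_{n+1} = y_n + (h/6)·(k1 + 2k2 + 2k3 + k4).
s=1.900000, y=-0.230000:
  k1 = f(1.900000, -0.230000) = -0.032200
  k2 = f(2.055000, -0.234991) = -0.032899
  k3 = f(2.055000, -0.235099) = -0.032914
  k4 = f(2.210000, -0.240203) = -0.033628
  y ← -0.230000 + (0.31/6)·(k1 + 2k2 + 2k3 + k4) = -0.240202
y(2.21) ≈ -0.2402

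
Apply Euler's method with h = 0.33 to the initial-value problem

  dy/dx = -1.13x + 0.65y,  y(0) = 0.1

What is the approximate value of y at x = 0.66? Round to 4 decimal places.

Euler: y_{n+1} = y_n + h·f(x_n, y_n).
x=0.000000, y=0.100000: f=0.065000 → y ← 0.100000 + 0.33·0.065000 = 0.121450
x=0.330000, y=0.121450: f=-0.293957 → y ← 0.121450 + 0.33·(-0.293957) = 0.024444
y(0.66) ≈ 0.0244

0.0244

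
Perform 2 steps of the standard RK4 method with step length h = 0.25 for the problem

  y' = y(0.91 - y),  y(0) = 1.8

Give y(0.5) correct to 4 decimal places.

1.3260

RK4: k1 = f(t_n, y_n); k2 = f(t_n + h/2, y_n + (h/2)·k1); k3 = f(t_n + h/2, y_n + (h/2)·k2); k4 = f(t_n + h, y_n + h·k3); y_{n+1} = y_n + (h/6)·(k1 + 2k2 + 2k3 + k4).
t=0.000000, y=1.800000:
  k1 = f(0.000000, 1.800000) = -1.602000
  k2 = f(0.125000, 1.599750) = -1.103428
  k3 = f(0.125000, 1.662072) = -1.249997
  k4 = f(0.250000, 1.487501) = -0.859033
  y ← 1.800000 + (0.25/6)·(k1 + 2k2 + 2k3 + k4) = 1.501338
t=0.250000, y=1.501338:
  k1 = f(0.250000, 1.501338) = -0.887799
  k2 = f(0.375000, 1.390363) = -0.667880
  k3 = f(0.375000, 1.417853) = -0.720061
  k4 = f(0.500000, 1.321323) = -0.543490
  y ← 1.501338 + (0.25/6)·(k1 + 2k2 + 2k3 + k4) = 1.326039
y(0.5) ≈ 1.3260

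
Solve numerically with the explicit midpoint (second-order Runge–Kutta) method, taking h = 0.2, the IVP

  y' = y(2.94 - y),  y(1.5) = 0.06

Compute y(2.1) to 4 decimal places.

0.3034

Midpoint: k1 = f(x_n, y_n); k2 = f(x_n + h/2, y_n + (h/2)·k1); y_{n+1} = y_n + h·k2.
x=1.500000, y=0.060000:
  k1 = f(1.500000, 0.060000) = 0.172800
  k2 = f(1.600000, 0.077280) = 0.221231
  y ← 0.060000 + 0.2·0.221231 = 0.104246
x=1.700000, y=0.104246:
  k1 = f(1.700000, 0.104246) = 0.295617
  k2 = f(1.800000, 0.133808) = 0.375491
  y ← 0.104246 + 0.2·0.375491 = 0.179344
x=1.900000, y=0.179344:
  k1 = f(1.900000, 0.179344) = 0.495108
  k2 = f(2.000000, 0.228855) = 0.620459
  y ← 0.179344 + 0.2·0.620459 = 0.303436
y(2.1) ≈ 0.3034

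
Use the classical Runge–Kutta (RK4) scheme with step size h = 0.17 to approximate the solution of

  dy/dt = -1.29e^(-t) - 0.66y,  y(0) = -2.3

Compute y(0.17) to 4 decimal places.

-2.2464

RK4: k1 = f(t_n, y_n); k2 = f(t_n + h/2, y_n + (h/2)·k1); k3 = f(t_n + h/2, y_n + (h/2)·k2); k4 = f(t_n + h, y_n + h·k3); y_{n+1} = y_n + (h/6)·(k1 + 2k2 + 2k3 + k4).
t=0.000000, y=-2.300000:
  k1 = f(0.000000, -2.300000) = 0.228000
  k2 = f(0.085000, -2.280620) = 0.320328
  k3 = f(0.085000, -2.272772) = 0.315149
  k4 = f(0.170000, -2.246425) = 0.394313
  y ← -2.300000 + (0.17/6)·(k1 + 2k2 + 2k3 + k4) = -2.246357
y(0.17) ≈ -2.2464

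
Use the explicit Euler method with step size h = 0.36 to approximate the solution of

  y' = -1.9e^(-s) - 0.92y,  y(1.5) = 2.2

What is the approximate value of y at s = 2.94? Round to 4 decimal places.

0.2454

Euler: y_{n+1} = y_n + h·f(s_n, y_n).
s=1.500000, y=2.200000: f=-2.447947 → y ← 2.200000 + 0.36·(-2.447947) = 1.318739
s=1.860000, y=1.318739: f=-1.509018 → y ← 1.318739 + 0.36·(-1.509018) = 0.775493
s=2.220000, y=0.775493: f=-0.919810 → y ← 0.775493 + 0.36·(-0.919810) = 0.444361
s=2.580000, y=0.444361: f=-0.552783 → y ← 0.444361 + 0.36·(-0.552783) = 0.245359
y(2.94) ≈ 0.2454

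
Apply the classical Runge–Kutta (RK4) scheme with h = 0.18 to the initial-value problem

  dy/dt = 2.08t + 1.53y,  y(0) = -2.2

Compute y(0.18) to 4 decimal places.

-2.8605

RK4: k1 = f(t_n, y_n); k2 = f(t_n + h/2, y_n + (h/2)·k1); k3 = f(t_n + h/2, y_n + (h/2)·k2); k4 = f(t_n + h, y_n + h·k3); y_{n+1} = y_n + (h/6)·(k1 + 2k2 + 2k3 + k4).
t=0.000000, y=-2.200000:
  k1 = f(0.000000, -2.200000) = -3.366000
  k2 = f(0.090000, -2.502940) = -3.642298
  k3 = f(0.090000, -2.527807) = -3.680344
  k4 = f(0.180000, -2.862462) = -4.005167
  y ← -2.200000 + (0.18/6)·(k1 + 2k2 + 2k3 + k4) = -2.860494
y(0.18) ≈ -2.8605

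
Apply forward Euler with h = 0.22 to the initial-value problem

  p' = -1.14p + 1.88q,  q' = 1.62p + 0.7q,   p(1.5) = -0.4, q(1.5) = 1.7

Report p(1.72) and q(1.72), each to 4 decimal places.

0.4034, 1.8192

Euler on (p,q): p_{n+1} = p_n + h·p', q_{n+1} = q_n + h·q'.
1.500000: (-0.400000, 1.700000); f=(3.652000, 0.542000) → (0.403440, 1.819240)
(p(1.72), q(1.72)) ≈ (0.4034, 1.8192)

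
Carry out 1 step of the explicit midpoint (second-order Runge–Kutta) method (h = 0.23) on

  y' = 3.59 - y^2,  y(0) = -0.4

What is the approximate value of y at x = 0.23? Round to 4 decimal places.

Midpoint: k1 = f(x_n, y_n); k2 = f(x_n + h/2, y_n + (h/2)·k1); y_{n+1} = y_n + h·k2.
x=0.000000, y=-0.400000:
  k1 = f(0.000000, -0.400000) = 3.430000
  k2 = f(0.115000, -0.005550) = 3.589969
  y ← -0.400000 + 0.23·3.589969 = 0.425693
y(0.23) ≈ 0.4257

0.4257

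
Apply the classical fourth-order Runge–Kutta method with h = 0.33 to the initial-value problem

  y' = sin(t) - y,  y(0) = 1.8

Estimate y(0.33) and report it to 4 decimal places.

1.3426

RK4: k1 = f(t_n, y_n); k2 = f(t_n + h/2, y_n + (h/2)·k1); k3 = f(t_n + h/2, y_n + (h/2)·k2); k4 = f(t_n + h, y_n + h·k3); y_{n+1} = y_n + (h/6)·(k1 + 2k2 + 2k3 + k4).
t=0.000000, y=1.800000:
  k1 = f(0.000000, 1.800000) = -1.800000
  k2 = f(0.165000, 1.503000) = -1.338748
  k3 = f(0.165000, 1.579107) = -1.414854
  k4 = f(0.330000, 1.333098) = -1.009055
  y ← 1.800000 + (0.33/6)·(k1 + 2k2 + 2k3 + k4) = 1.342606
y(0.33) ≈ 1.3426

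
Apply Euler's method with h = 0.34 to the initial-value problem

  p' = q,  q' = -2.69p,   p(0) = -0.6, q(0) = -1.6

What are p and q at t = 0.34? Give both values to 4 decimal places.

Euler on (p,q): p_{n+1} = p_n + h·p', q_{n+1} = q_n + h·q'.
0.000000: (-0.600000, -1.600000); f=(-1.600000, 1.614000) → (-1.144000, -1.051240)
(p(0.34), q(0.34)) ≈ (-1.1440, -1.0512)

-1.1440, -1.0512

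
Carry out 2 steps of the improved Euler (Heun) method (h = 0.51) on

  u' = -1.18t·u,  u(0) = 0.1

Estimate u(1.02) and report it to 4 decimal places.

Heun: k1 = f(t_n, u_n); k2 = f(t_n + h, u_n + h·k1); u_{n+1} = u_n + (h/2)·(k1 + k2).
t=0.000000, u=0.100000:
  k1 = f(0.000000, 0.100000) = 0.000000
  k2 = f(0.510000, 0.100000) = -0.060180
  u ← 0.100000 + (0.51/2)·(0.000000 + (-0.060180)) = 0.084654
t=0.510000, u=0.084654:
  k1 = f(0.510000, 0.084654) = -0.050945
  k2 = f(1.020000, 0.058672) = -0.070618
  u ← 0.084654 + (0.51/2)·(-0.050945 + (-0.070618)) = 0.053656
u(1.02) ≈ 0.0537

0.0537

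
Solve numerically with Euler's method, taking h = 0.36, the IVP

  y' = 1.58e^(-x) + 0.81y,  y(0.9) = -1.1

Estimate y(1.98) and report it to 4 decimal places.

-1.6634

Euler: y_{n+1} = y_n + h·f(x_n, y_n).
x=0.900000, y=-1.100000: f=-0.248620 → y ← -1.100000 + 0.36·(-0.248620) = -1.189503
x=1.260000, y=-1.189503: f=-0.515324 → y ← -1.189503 + 0.36·(-0.515324) = -1.375020
x=1.620000, y=-1.375020: f=-0.801086 → y ← -1.375020 + 0.36·(-0.801086) = -1.663411
y(1.98) ≈ -1.6634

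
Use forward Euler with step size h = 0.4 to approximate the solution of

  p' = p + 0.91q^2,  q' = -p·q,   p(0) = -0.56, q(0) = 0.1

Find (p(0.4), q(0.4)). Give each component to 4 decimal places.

Euler on (p,q): p_{n+1} = p_n + h·p', q_{n+1} = q_n + h·q'.
0.000000: (-0.560000, 0.100000); f=(-0.550900, 0.056000) → (-0.780360, 0.122400)
(p(0.4), q(0.4)) ≈ (-0.7804, 0.1224)

-0.7804, 0.1224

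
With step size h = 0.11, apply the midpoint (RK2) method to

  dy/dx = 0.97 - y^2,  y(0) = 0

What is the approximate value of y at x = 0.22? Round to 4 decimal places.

Midpoint: k1 = f(x_n, y_n); k2 = f(x_n + h/2, y_n + (h/2)·k1); y_{n+1} = y_n + h·k2.
x=0.000000, y=0.000000:
  k1 = f(0.000000, 0.000000) = 0.970000
  k2 = f(0.055000, 0.053350) = 0.967154
  y ← 0.000000 + 0.11·0.967154 = 0.106387
x=0.110000, y=0.106387:
  k1 = f(0.110000, 0.106387) = 0.958682
  k2 = f(0.165000, 0.159114) = 0.944683
  y ← 0.106387 + 0.11·0.944683 = 0.210302
y(0.22) ≈ 0.2103

0.2103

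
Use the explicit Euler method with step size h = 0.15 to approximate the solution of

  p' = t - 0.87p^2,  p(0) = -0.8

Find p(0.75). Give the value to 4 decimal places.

-1.1837

Euler: p_{n+1} = p_n + h·f(t_n, p_n).
t=0.000000, p=-0.800000: f=-0.556800 → p ← -0.800000 + 0.15·(-0.556800) = -0.883520
t=0.150000, p=-0.883520: f=-0.529129 → p ← -0.883520 + 0.15·(-0.529129) = -0.962889
t=0.300000, p=-0.962889: f=-0.506626 → p ← -0.962889 + 0.15·(-0.506626) = -1.038883
t=0.450000, p=-1.038883: f=-0.488972 → p ← -1.038883 + 0.15·(-0.488972) = -1.112229
t=0.600000, p=-1.112229: f=-0.476236 → p ← -1.112229 + 0.15·(-0.476236) = -1.183664
p(0.75) ≈ -1.1837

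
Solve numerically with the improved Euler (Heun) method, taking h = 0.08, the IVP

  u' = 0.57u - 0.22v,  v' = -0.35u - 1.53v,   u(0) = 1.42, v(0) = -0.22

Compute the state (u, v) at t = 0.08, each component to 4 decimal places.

Heun on (u,v): k1 = f(t_n, state_n); k2 = f(t_n + h, state_n + h·k1); state_{n+1} = state_n + (h/2)·(k1 + k2).
0.000000: (1.420000, -0.220000)
  k1 = (0.857800, -0.160400)
  predictor → (1.488624, -0.232832)
  k2 = (0.899739, -0.164785)
  → (1.490302, -0.233007)
(u(0.08), v(0.08)) ≈ (1.4903, -0.2330)

1.4903, -0.2330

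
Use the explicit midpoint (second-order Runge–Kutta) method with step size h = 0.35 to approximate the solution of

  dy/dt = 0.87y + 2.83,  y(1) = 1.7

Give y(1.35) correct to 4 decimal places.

Midpoint: k1 = f(t_n, y_n); k2 = f(t_n + h/2, y_n + (h/2)·k1); y_{n+1} = y_n + h·k2.
t=1.000000, y=1.700000:
  k1 = f(1.000000, 1.700000) = 4.309000
  k2 = f(1.175000, 2.454075) = 4.965045
  y ← 1.700000 + 0.35·4.965045 = 3.437766
y(1.35) ≈ 3.4378

3.4378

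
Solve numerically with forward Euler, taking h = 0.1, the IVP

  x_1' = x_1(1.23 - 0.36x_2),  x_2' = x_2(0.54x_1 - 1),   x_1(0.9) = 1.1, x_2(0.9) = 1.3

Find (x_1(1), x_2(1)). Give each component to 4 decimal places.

1.1838, 1.2472

Euler on (x_1,x_2): x_1_{n+1} = x_1_n + h·x_1', x_2_{n+1} = x_2_n + h·x_2'.
0.900000: (1.100000, 1.300000); f=(0.838200, -0.527800) → (1.183820, 1.247220)
(x_1(1), x_2(1)) ≈ (1.1838, 1.2472)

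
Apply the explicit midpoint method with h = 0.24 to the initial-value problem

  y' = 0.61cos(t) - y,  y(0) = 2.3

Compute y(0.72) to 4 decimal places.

1.4082

Midpoint: k1 = f(t_n, y_n); k2 = f(t_n + h/2, y_n + (h/2)·k1); y_{n+1} = y_n + h·k2.
t=0.000000, y=2.300000:
  k1 = f(0.000000, 2.300000) = -1.690000
  k2 = f(0.120000, 2.097200) = -1.491587
  y ← 2.300000 + 0.24·(-1.491587) = 1.942019
t=0.240000, y=1.942019:
  k1 = f(0.240000, 1.942019) = -1.349503
  k2 = f(0.360000, 1.780079) = -1.209182
  y ← 1.942019 + 0.24·(-1.209182) = 1.651816
t=0.480000, y=1.651816:
  k1 = f(0.480000, 1.651816) = -1.110749
  k2 = f(0.600000, 1.518526) = -1.015071
  y ← 1.651816 + 0.24·(-1.015071) = 1.408199
y(0.72) ≈ 1.4082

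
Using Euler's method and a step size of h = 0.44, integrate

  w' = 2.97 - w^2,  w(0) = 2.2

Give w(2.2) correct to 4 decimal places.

Euler: w_{n+1} = w_n + h·f(t_n, w_n).
t=0.000000, w=2.200000: f=-1.870000 → w ← 2.200000 + 0.44·(-1.870000) = 1.377200
t=0.440000, w=1.377200: f=1.073320 → w ← 1.377200 + 0.44·1.073320 = 1.849461
t=0.880000, w=1.849461: f=-0.450506 → w ← 1.849461 + 0.44·(-0.450506) = 1.651238
t=1.320000, w=1.651238: f=0.243412 → w ← 1.651238 + 0.44·0.243412 = 1.758340
t=1.760000, w=1.758340: f=-0.121758 → w ← 1.758340 + 0.44·(-0.121758) = 1.704766
w(2.2) ≈ 1.7048

1.7048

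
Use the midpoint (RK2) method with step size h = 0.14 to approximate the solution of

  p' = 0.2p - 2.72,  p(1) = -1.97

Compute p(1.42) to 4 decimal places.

-3.3342

Midpoint: k1 = f(x_n, p_n); k2 = f(x_n + h/2, p_n + (h/2)·k1); p_{n+1} = p_n + h·k2.
x=1.000000, p=-1.970000:
  k1 = f(1.000000, -1.970000) = -3.114000
  k2 = f(1.070000, -2.187980) = -3.157596
  p ← -1.970000 + 0.14·(-3.157596) = -2.412063
x=1.140000, p=-2.412063:
  k1 = f(1.140000, -2.412063) = -3.202413
  k2 = f(1.210000, -2.636232) = -3.247246
  p ← -2.412063 + 0.14·(-3.247246) = -2.866678
x=1.280000, p=-2.866678:
  k1 = f(1.280000, -2.866678) = -3.293336
  k2 = f(1.350000, -3.097211) = -3.339442
  p ← -2.866678 + 0.14·(-3.339442) = -3.334200
p(1.42) ≈ -3.3342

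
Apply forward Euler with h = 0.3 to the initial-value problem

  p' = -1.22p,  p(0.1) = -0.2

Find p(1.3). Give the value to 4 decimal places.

-0.0323

Euler: p_{n+1} = p_n + h·f(t_n, p_n).
t=0.100000, p=-0.200000: f=0.244000 → p ← -0.200000 + 0.3·0.244000 = -0.126800
t=0.400000, p=-0.126800: f=0.154696 → p ← -0.126800 + 0.3·0.154696 = -0.080391
t=0.700000, p=-0.080391: f=0.098077 → p ← -0.080391 + 0.3·0.098077 = -0.050968
t=1.000000, p=-0.050968: f=0.062181 → p ← -0.050968 + 0.3·0.062181 = -0.032314
p(1.3) ≈ -0.0323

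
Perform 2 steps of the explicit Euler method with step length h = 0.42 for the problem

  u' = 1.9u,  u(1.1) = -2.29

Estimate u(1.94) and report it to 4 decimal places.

Euler: u_{n+1} = u_n + h·f(t_n, u_n).
t=1.100000, u=-2.290000: f=-4.351000 → u ← -2.290000 + 0.42·(-4.351000) = -4.117420
t=1.520000, u=-4.117420: f=-7.823098 → u ← -4.117420 + 0.42·(-7.823098) = -7.403121
u(1.94) ≈ -7.4031

-7.4031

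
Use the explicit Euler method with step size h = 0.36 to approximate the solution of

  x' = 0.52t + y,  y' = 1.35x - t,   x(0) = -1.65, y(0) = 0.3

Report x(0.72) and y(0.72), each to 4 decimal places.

-1.6553, -1.3809

Euler on (x,y): x_{n+1} = x_n + h·x', y_{n+1} = y_n + h·y'.
0.000000: (-1.650000, 0.300000); f=(0.300000, -2.227500) → (-1.542000, -0.501900)
0.360000: (-1.542000, -0.501900); f=(-0.314700, -2.441700) → (-1.655292, -1.380912)
(x(0.72), y(0.72)) ≈ (-1.6553, -1.3809)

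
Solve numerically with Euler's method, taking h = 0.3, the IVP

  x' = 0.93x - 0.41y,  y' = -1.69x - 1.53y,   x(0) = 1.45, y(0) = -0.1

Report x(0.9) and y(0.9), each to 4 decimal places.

3.3470, -2.0028

Euler on (x,y): x_{n+1} = x_n + h·x', y_{n+1} = y_n + h·y'.
0.000000: (1.450000, -0.100000); f=(1.389500, -2.297500) → (1.866850, -0.789250)
0.300000: (1.866850, -0.789250); f=(2.059763, -1.947424) → (2.484779, -1.373477)
0.600000: (2.484779, -1.373477); f=(2.873970, -2.097856) → (3.346970, -2.002834)
(x(0.9), y(0.9)) ≈ (3.3470, -2.0028)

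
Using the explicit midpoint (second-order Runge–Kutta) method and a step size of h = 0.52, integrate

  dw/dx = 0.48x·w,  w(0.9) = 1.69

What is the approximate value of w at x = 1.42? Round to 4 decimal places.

2.2343

Midpoint: k1 = f(x_n, w_n); k2 = f(x_n + h/2, w_n + (h/2)·k1); w_{n+1} = w_n + h·k2.
x=0.900000, w=1.690000:
  k1 = f(0.900000, 1.690000) = 0.730080
  k2 = f(1.160000, 1.879821) = 1.046684
  w ← 1.690000 + 0.52·1.046684 = 2.234276
w(1.42) ≈ 2.2343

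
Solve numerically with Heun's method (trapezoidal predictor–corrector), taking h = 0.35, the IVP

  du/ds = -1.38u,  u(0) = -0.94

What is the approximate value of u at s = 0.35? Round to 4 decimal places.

Heun: k1 = f(s_n, u_n); k2 = f(s_n + h, u_n + h·k1); u_{n+1} = u_n + (h/2)·(k1 + k2).
s=0.000000, u=-0.940000:
  k1 = f(0.000000, -0.940000) = 1.297200
  k2 = f(0.350000, -0.485980) = 0.670652
  u ← -0.940000 + (0.35/2)·(1.297200 + 0.670652) = -0.595626
u(0.35) ≈ -0.5956

-0.5956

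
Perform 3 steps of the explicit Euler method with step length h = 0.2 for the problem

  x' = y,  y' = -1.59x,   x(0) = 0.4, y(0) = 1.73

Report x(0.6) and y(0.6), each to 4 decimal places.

Euler on (x,y): x_{n+1} = x_n + h·x', y_{n+1} = y_n + h·y'.
0.000000: (0.400000, 1.730000); f=(1.730000, -0.636000) → (0.746000, 1.602800)
0.200000: (0.746000, 1.602800); f=(1.602800, -1.186140) → (1.066560, 1.365572)
0.400000: (1.066560, 1.365572); f=(1.365572, -1.695830) → (1.339674, 1.026406)
(x(0.6), y(0.6)) ≈ (1.3397, 1.0264)

1.3397, 1.0264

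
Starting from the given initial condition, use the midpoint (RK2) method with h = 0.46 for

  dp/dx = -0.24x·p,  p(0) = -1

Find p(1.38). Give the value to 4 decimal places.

Midpoint: k1 = f(x_n, p_n); k2 = f(x_n + h/2, p_n + (h/2)·k1); p_{n+1} = p_n + h·k2.
x=0.000000, p=-1.000000:
  k1 = f(0.000000, -1.000000) = 0.000000
  k2 = f(0.230000, -1.000000) = 0.055200
  p ← -1.000000 + 0.46·0.055200 = -0.974608
x=0.460000, p=-0.974608:
  k1 = f(0.460000, -0.974608) = 0.107597
  k2 = f(0.690000, -0.949861) = 0.157297
  p ← -0.974608 + 0.46·0.157297 = -0.902251
x=0.920000, p=-0.902251:
  k1 = f(0.920000, -0.902251) = 0.199217
  k2 = f(1.150000, -0.856431) = 0.236375
  p ← -0.902251 + 0.46·0.236375 = -0.793519
p(1.38) ≈ -0.7935

-0.7935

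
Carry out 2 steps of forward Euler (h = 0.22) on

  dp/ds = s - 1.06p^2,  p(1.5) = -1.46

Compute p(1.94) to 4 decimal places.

-1.8661

Euler: p_{n+1} = p_n + h·f(s_n, p_n).
s=1.500000, p=-1.460000: f=-0.759496 → p ← -1.460000 + 0.22·(-0.759496) = -1.627089
s=1.720000, p=-1.627089: f=-1.086264 → p ← -1.627089 + 0.22·(-1.086264) = -1.866067
p(1.94) ≈ -1.8661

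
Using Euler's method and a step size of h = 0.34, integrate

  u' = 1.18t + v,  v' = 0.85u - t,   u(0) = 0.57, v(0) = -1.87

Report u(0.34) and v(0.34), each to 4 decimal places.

Euler on (u,v): u_{n+1} = u_n + h·u', v_{n+1} = v_n + h·v'.
0.000000: (0.570000, -1.870000); f=(-1.870000, 0.484500) → (-0.065800, -1.705270)
(u(0.34), v(0.34)) ≈ (-0.0658, -1.7053)

-0.0658, -1.7053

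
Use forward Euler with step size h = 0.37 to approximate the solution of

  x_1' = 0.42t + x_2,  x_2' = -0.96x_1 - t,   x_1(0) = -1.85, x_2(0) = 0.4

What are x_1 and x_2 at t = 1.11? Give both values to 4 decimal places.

Euler on (x_1,x_2): x_1_{n+1} = x_1_n + h·x_1', x_2_{n+1} = x_2_n + h·x_2'.
0.000000: (-1.850000, 0.400000); f=(0.400000, 1.776000) → (-1.702000, 1.057120)
0.370000: (-1.702000, 1.057120); f=(1.212520, 1.263920) → (-1.253368, 1.524770)
0.740000: (-1.253368, 1.524770); f=(1.835570, 0.463233) → (-0.574207, 1.696167)
(x_1(1.11), x_2(1.11)) ≈ (-0.5742, 1.6962)

-0.5742, 1.6962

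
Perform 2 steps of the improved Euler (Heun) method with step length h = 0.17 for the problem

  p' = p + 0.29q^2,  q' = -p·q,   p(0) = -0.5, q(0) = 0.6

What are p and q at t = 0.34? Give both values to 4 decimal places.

Heun on (p,q): k1 = f(t_n, state_n); k2 = f(t_n + h, state_n + h·k1); state_{n+1} = state_n + (h/2)·(k1 + k2).
0.000000: (-0.500000, 0.600000)
  k1 = (-0.395600, 0.300000)
  predictor → (-0.567252, 0.651000)
  k2 = (-0.444350, 0.369281)
  → (-0.571396, 0.656889)
0.170000: (-0.571396, 0.656889)
  k1 = (-0.446260, 0.375344)
  predictor → (-0.647260, 0.720697)
  k2 = (-0.496633, 0.466478)
  → (-0.651542, 0.728444)
(p(0.34), q(0.34)) ≈ (-0.6515, 0.7284)

-0.6515, 0.7284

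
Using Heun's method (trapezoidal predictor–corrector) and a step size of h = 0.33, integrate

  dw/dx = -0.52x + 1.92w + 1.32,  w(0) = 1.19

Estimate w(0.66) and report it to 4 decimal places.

Heun: k1 = f(x_n, w_n); k2 = f(x_n + h, w_n + h·k1); w_{n+1} = w_n + (h/2)·(k1 + k2).
x=0.000000, w=1.190000:
  k1 = f(0.000000, 1.190000) = 3.604800
  k2 = f(0.330000, 2.379584) = 5.717201
  w ← 1.190000 + (0.33/2)·(3.604800 + 5.717201) = 2.728130
x=0.330000, w=2.728130:
  k1 = f(0.330000, 2.728130) = 6.386410
  k2 = f(0.660000, 4.835646) = 10.261239
  w ← 2.728130 + (0.33/2)·(6.386410 + 10.261239) = 5.474992
w(0.66) ≈ 5.4750

5.4750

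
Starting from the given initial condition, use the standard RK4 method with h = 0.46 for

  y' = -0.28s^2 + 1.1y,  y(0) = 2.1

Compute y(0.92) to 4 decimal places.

RK4: k1 = f(s_n, y_n); k2 = f(s_n + h/2, y_n + (h/2)·k1); k3 = f(s_n + h/2, y_n + (h/2)·k2); k4 = f(s_n + h, y_n + h·k3); y_{n+1} = y_n + (h/6)·(k1 + 2k2 + 2k3 + k4).
s=0.000000, y=2.100000:
  k1 = f(0.000000, 2.100000) = 2.310000
  k2 = f(0.230000, 2.631300) = 2.879618
  k3 = f(0.230000, 2.762312) = 3.023731
  k4 = f(0.460000, 3.490916) = 3.780760
  y ← 2.100000 + (0.46/6)·(k1 + 2k2 + 2k3 + k4) = 3.472139
s=0.460000, y=3.472139:
  k1 = f(0.460000, 3.472139) = 3.760104
  k2 = f(0.690000, 4.336963) = 4.637351
  k3 = f(0.690000, 4.538729) = 4.859294
  k4 = f(0.920000, 5.707414) = 6.041163
  y ← 3.472139 + (0.46/6)·(k1 + 2k2 + 2k3 + k4) = 5.679721
y(0.92) ≈ 5.6797

5.6797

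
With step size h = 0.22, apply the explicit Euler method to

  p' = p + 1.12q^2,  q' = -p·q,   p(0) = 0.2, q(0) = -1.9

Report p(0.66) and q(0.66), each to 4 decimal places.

3.1370, -0.7048

Euler on (p,q): p_{n+1} = p_n + h·p', q_{n+1} = q_n + h·q'.
0.000000: (0.200000, -1.900000); f=(4.243200, 0.380000) → (1.133504, -1.816400)
0.220000: (1.133504, -1.816400); f=(4.828730, 2.058897) → (2.195825, -1.363443)
0.440000: (2.195825, -1.363443); f=(4.277878, 2.993881) → (3.136958, -0.704789)
(p(0.66), q(0.66)) ≈ (3.1370, -0.7048)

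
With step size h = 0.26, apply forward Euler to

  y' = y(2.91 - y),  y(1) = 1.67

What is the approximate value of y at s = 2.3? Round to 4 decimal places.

Euler: y_{n+1} = y_n + h·f(s_n, y_n).
s=1.000000, y=1.670000: f=2.070800 → y ← 1.670000 + 0.26·2.070800 = 2.208408
s=1.260000, y=2.208408: f=1.549401 → y ← 2.208408 + 0.26·1.549401 = 2.611252
s=1.520000, y=2.611252: f=0.780105 → y ← 2.611252 + 0.26·0.780105 = 2.814080
s=1.780000, y=2.814080: f=0.269927 → y ← 2.814080 + 0.26·0.269927 = 2.884261
s=2.040000, y=2.884261: f=0.074238 → y ← 2.884261 + 0.26·0.074238 = 2.903563
y(2.3) ≈ 2.9036

2.9036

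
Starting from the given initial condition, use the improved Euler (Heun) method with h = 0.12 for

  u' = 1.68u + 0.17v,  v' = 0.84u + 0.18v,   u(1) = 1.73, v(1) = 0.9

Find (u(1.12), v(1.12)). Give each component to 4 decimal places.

2.1361, 1.1144

Heun on (u,v): k1 = f(t_n, state_n); k2 = f(t_n + h, state_n + h·k1); state_{n+1} = state_n + (h/2)·(k1 + k2).
1.000000: (1.730000, 0.900000)
  k1 = (3.059400, 1.615200)
  predictor → (2.097128, 1.093824)
  k2 = (3.709125, 1.958476)
  → (2.136112, 1.114421)
(u(1.12), v(1.12)) ≈ (2.1361, 1.1144)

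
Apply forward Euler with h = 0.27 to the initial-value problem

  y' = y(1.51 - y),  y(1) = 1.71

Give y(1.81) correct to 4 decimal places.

Euler: y_{n+1} = y_n + h·f(t_n, y_n).
t=1.000000, y=1.710000: f=-0.342000 → y ← 1.710000 + 0.27·(-0.342000) = 1.617660
t=1.270000, y=1.617660: f=-0.174157 → y ← 1.617660 + 0.27·(-0.174157) = 1.570638
t=1.540000, y=1.570638: f=-0.095240 → y ← 1.570638 + 0.27·(-0.095240) = 1.544923
y(1.81) ≈ 1.5449

1.5449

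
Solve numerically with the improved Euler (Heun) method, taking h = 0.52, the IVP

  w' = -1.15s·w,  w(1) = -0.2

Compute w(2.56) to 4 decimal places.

-0.0284

Heun: k1 = f(s_n, w_n); k2 = f(s_n + h, w_n + h·k1); w_{n+1} = w_n + (h/2)·(k1 + k2).
s=1.000000, w=-0.200000:
  k1 = f(1.000000, -0.200000) = 0.230000
  k2 = f(1.520000, -0.080400) = 0.140539
  w ← -0.200000 + (0.52/2)·(0.230000 + 0.140539) = -0.103660
s=1.520000, w=-0.103660:
  k1 = f(1.520000, -0.103660) = 0.181197
  k2 = f(2.040000, -0.009437) = 0.022140
  w ← -0.103660 + (0.52/2)·(0.181197 + 0.022140) = -0.050792
s=2.040000, w=-0.050792:
  k1 = f(2.040000, -0.050792) = 0.119158
  k2 = f(2.560000, 0.011170) = -0.032885
  w ← -0.050792 + (0.52/2)·(0.119158 + (-0.032885)) = -0.028361
w(2.56) ≈ -0.0284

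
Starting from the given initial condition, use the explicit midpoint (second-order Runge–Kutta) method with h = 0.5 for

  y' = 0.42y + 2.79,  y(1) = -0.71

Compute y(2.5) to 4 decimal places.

4.4527

Midpoint: k1 = f(x_n, y_n); k2 = f(x_n + h/2, y_n + (h/2)·k1); y_{n+1} = y_n + h·k2.
x=1.000000, y=-0.710000:
  k1 = f(1.000000, -0.710000) = 2.491800
  k2 = f(1.250000, -0.087050) = 2.753439
  y ← -0.710000 + 0.5·2.753439 = 0.666720
x=1.500000, y=0.666720:
  k1 = f(1.500000, 0.666720) = 3.070022
  k2 = f(1.750000, 1.434225) = 3.392375
  y ← 0.666720 + 0.5·3.392375 = 2.362907
x=2.000000, y=2.362907:
  k1 = f(2.000000, 2.362907) = 3.782421
  k2 = f(2.250000, 3.308512) = 4.179575
  y ← 2.362907 + 0.5·4.179575 = 4.452694
y(2.5) ≈ 4.4527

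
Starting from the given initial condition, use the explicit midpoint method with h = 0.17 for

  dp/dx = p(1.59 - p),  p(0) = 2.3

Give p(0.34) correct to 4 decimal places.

Midpoint: k1 = f(x_n, p_n); k2 = f(x_n + h/2, p_n + (h/2)·k1); p_{n+1} = p_n + h·k2.
x=0.000000, p=2.300000:
  k1 = f(0.000000, 2.300000) = -1.633000
  k2 = f(0.085000, 2.161195) = -1.234464
  p ← 2.300000 + 0.17·(-1.234464) = 2.090141
x=0.170000, p=2.090141:
  k1 = f(0.170000, 2.090141) = -1.045366
  k2 = f(0.255000, 2.001285) = -0.823099
  p ← 2.090141 + 0.17·(-0.823099) = 1.950214
p(0.34) ≈ 1.9502

1.9502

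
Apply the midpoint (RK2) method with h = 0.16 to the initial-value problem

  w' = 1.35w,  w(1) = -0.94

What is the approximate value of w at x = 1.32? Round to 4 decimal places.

-1.4438

Midpoint: k1 = f(x_n, w_n); k2 = f(x_n + h/2, w_n + (h/2)·k1); w_{n+1} = w_n + h·k2.
x=1.000000, w=-0.940000:
  k1 = f(1.000000, -0.940000) = -1.269000
  k2 = f(1.080000, -1.041520) = -1.406052
  w ← -0.940000 + 0.16·(-1.406052) = -1.164968
x=1.160000, w=-1.164968:
  k1 = f(1.160000, -1.164968) = -1.572707
  k2 = f(1.240000, -1.290785) = -1.742560
  w ← -1.164968 + 0.16·(-1.742560) = -1.443778
w(1.32) ≈ -1.4438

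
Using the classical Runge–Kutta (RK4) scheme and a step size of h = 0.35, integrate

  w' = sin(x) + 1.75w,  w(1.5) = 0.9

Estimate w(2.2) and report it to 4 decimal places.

RK4: k1 = f(x_n, w_n); k2 = f(x_n + h/2, w_n + (h/2)·k1); k3 = f(x_n + h/2, w_n + (h/2)·k2); k4 = f(x_n + h, w_n + h·k3); w_{n+1} = w_n + (h/6)·(k1 + 2k2 + 2k3 + k4).
x=1.500000, w=0.900000:
  k1 = f(1.500000, 0.900000) = 2.572495
  k2 = f(1.675000, 1.350187) = 3.357402
  k3 = f(1.675000, 1.487545) = 3.597780
  k4 = f(1.850000, 2.159223) = 4.739916
  w ← 0.900000 + (0.35/6)·(k1 + 2k2 + 2k3 + k4) = 2.137995
x=1.850000, w=2.137995:
  k1 = f(1.850000, 2.137995) = 4.702767
  k2 = f(2.025000, 2.960979) = 6.080325
  k3 = f(2.025000, 3.202052) = 6.502202
  k4 = f(2.200000, 4.413766) = 8.532587
  w ← 2.137995 + (0.35/6)·(k1 + 2k2 + 2k3 + k4) = 4.378019
w(2.2) ≈ 4.3780

4.3780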